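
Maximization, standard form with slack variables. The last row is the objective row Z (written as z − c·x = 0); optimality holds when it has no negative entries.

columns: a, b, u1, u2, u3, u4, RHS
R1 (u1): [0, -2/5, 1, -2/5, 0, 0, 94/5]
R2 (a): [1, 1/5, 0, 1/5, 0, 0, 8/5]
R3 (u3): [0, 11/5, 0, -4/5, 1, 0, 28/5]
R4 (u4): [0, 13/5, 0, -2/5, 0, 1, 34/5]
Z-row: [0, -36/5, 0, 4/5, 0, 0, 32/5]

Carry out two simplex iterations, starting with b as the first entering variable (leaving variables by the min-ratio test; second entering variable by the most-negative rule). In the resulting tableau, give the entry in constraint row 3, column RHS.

Ratio test on column b — row 1: entry -2/5 ≤ 0; row 2: (8/5)/(1/5) = 8; row 3: (28/5)/(11/5) = 28/11; row 4: (34/5)/(13/5) = 34/13. Minimum is 28/11 at row 3 (u3 leaves); pivot element 11/5.
Divide row 3 by 11/5; eliminate column b from the other rows.
Second iteration: most negative Z-row entry is -20/11 in column u2, so u2 enters.
Ratio test on column u2 — row 1: entry -6/11 ≤ 0; row 2: (12/11)/(3/11) = 4; row 3: entry -4/11 ≤ 0; row 4: (2/11)/(6/11) = 1/3. Minimum is 1/3 at row 4 (u4 leaves); pivot element 6/11.
Divide row 4 by 6/11; eliminate column u2 from the other rows.
After both pivots, the entry at constraint row 3, column RHS is 8/3.

8/3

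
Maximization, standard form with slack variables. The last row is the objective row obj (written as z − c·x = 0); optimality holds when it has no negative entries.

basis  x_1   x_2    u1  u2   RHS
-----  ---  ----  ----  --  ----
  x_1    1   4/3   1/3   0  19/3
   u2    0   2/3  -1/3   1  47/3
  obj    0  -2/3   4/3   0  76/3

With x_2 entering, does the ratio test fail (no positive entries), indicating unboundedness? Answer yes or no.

no

Column x_2 has positive entries in row(s) 1, 2, so the ratio test bounds it — not unbounded.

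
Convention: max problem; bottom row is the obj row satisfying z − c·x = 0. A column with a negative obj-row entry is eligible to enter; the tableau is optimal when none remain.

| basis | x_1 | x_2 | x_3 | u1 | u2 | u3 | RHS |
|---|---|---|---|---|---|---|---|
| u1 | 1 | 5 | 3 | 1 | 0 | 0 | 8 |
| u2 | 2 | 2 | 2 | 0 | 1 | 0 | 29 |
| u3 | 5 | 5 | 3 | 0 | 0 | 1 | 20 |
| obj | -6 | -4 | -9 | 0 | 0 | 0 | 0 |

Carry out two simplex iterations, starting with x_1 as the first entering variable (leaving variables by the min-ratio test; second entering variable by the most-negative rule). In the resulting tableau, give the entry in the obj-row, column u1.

9/4

Ratio test on column x_1 — row 1: 8/1 = 8; row 2: 29/2 = 29/2; row 3: 20/5 = 4. Minimum is 4 at row 3 (u3 leaves); pivot element 5.
Divide row 3 by 5; eliminate column x_1 from the other rows.
Second iteration: most negative obj-row entry is -27/5 in column x_3, so x_3 enters.
Ratio test on column x_3 — row 1: 4/(12/5) = 5/3; row 2: 21/(4/5) = 105/4; row 3: 4/(3/5) = 20/3. Minimum is 5/3 at row 1 (u1 leaves); pivot element 12/5.
Divide row 1 by 12/5; eliminate column x_3 from the other rows.
After both pivots, the entry at the obj-row, column u1 is 9/4.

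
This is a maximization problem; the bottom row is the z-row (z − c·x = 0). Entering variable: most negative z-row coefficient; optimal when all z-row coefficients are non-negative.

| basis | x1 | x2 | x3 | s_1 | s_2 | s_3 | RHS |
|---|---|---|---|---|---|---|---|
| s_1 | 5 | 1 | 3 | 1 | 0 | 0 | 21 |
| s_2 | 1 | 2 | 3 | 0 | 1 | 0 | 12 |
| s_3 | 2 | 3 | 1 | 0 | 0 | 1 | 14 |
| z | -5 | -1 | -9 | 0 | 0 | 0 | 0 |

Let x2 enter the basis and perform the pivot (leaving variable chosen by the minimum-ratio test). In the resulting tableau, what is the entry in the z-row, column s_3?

1/3

Ratio test on column x2 — row 1: 21/1 = 21; row 2: 12/2 = 6; row 3: 14/3 = 14/3. Minimum is 14/3 at row 3 (s_3 leaves); pivot element 3.
Divide row 3 by 3; eliminate column x2 from the other rows.
z-row update in column s_3: 0 − (-1)·(1/3) = 1/3.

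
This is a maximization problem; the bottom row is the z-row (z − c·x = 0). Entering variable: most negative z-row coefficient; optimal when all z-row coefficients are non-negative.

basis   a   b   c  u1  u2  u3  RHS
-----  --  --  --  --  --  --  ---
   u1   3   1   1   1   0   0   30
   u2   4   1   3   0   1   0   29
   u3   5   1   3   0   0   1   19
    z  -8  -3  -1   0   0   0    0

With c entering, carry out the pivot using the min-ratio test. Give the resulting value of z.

19/3

Ratio test on column c — row 1: 30/1 = 30; row 2: 29/3 = 29/3; row 3: 19/3 = 19/3. Minimum is 19/3 at row 3 (u3 leaves); pivot element 3.
Pivot on row 3; the z-row RHS becomes 0 − (-1)·(19/3) = 19/3.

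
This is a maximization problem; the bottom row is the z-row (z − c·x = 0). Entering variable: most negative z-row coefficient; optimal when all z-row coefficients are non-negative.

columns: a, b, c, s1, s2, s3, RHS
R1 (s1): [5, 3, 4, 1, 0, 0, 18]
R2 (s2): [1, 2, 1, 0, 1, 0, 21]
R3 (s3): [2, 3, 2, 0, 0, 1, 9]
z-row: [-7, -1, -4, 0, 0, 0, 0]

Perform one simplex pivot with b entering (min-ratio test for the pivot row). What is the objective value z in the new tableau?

3

Ratio test on column b — row 1: 18/3 = 6; row 2: 21/2 = 21/2; row 3: 9/3 = 3. Minimum is 3 at row 3 (s3 leaves); pivot element 3.
Pivot on row 3; the z-row RHS becomes 0 − (-1)·3 = 3.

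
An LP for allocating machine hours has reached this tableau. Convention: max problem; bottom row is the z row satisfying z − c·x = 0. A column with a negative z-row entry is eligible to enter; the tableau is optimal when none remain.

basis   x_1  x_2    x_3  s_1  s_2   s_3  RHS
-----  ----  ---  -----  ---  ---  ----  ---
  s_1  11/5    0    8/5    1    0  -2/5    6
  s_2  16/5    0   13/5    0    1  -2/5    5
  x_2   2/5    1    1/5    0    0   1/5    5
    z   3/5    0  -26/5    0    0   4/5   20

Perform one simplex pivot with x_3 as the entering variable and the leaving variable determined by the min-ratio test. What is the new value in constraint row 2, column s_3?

Ratio test on column x_3 — row 1: 6/(8/5) = 15/4; row 2: 5/(13/5) = 25/13; row 3: 5/(1/5) = 25. Minimum is 25/13 at row 2 (s_2 leaves); pivot element 13/5.
Divide row 2 by 13/5; eliminate column x_3 from the other rows.
In the new row 2, the s_3 entry is the old entry divided by the pivot: (-2/5)/(13/5) = -2/13.

-2/13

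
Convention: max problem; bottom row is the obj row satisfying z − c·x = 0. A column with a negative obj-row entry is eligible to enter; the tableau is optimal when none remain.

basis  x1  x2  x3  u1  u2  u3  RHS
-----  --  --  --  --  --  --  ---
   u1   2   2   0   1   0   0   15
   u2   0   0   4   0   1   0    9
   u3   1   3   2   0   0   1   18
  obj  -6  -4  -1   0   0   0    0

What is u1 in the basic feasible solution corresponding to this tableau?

u1 is basic (row 1); its value is the RHS of that row, 15.

15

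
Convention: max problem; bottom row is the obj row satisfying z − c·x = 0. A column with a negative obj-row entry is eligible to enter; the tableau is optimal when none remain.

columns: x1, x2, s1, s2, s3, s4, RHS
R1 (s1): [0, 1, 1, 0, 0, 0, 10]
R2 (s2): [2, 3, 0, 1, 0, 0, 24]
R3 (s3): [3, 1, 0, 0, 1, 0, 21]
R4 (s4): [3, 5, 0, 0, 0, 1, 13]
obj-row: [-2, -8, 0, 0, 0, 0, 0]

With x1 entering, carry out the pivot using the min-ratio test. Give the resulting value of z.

26/3

Ratio test on column x1 — row 1: entry 0 ≤ 0; row 2: 24/2 = 12; row 3: 21/3 = 7; row 4: 13/3 = 13/3. Minimum is 13/3 at row 4 (s4 leaves); pivot element 3.
Pivot on row 4; the obj-row RHS becomes 0 − (-2)·(13/3) = 26/3.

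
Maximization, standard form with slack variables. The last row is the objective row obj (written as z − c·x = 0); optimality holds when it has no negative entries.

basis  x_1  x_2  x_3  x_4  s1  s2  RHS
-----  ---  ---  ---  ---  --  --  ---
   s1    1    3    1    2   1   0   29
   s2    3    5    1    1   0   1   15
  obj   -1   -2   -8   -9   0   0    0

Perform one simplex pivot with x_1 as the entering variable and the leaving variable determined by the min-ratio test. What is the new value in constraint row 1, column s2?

-1/3

Ratio test on column x_1 — row 1: 29/1 = 29; row 2: 15/3 = 5. Minimum is 5 at row 2 (s2 leaves); pivot element 3.
Divide row 2 by 3; eliminate column x_1 from the other rows.
Row 1 update in column s2: 0 − 1·(1/3) = -1/3.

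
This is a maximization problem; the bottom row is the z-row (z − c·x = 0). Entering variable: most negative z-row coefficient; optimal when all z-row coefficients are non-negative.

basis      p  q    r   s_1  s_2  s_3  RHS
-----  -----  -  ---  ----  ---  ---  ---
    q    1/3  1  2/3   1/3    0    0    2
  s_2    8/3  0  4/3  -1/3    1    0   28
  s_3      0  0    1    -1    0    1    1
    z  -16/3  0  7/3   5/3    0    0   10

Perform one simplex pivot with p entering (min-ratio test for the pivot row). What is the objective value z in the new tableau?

Ratio test on column p — row 1: 2/(1/3) = 6; row 2: 28/(8/3) = 21/2; row 3: entry 0 ≤ 0. Minimum is 6 at row 1 (q leaves); pivot element 1/3.
Pivot on row 1; the z-row RHS becomes 10 − (-16/3)·6 = 42.

42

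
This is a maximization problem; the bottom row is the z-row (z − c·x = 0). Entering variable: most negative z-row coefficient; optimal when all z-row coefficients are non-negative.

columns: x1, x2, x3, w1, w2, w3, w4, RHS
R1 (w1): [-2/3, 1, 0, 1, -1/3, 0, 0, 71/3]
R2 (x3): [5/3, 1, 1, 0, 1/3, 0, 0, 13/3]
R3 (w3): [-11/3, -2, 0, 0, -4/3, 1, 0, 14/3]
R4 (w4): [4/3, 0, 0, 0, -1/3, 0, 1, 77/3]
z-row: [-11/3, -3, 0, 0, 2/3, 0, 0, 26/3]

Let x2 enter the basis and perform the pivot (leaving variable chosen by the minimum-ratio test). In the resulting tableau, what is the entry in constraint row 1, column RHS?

Ratio test on column x2 — row 1: (71/3)/1 = 71/3; row 2: (13/3)/1 = 13/3; row 3: entry -2 ≤ 0; row 4: entry 0 ≤ 0. Minimum is 13/3 at row 2 (x3 leaves); pivot element 1.
Divide row 2 by 1; eliminate column x2 from the other rows.
Row 1 update in column RHS: 71/3 − 1·(13/3) = 58/3.

58/3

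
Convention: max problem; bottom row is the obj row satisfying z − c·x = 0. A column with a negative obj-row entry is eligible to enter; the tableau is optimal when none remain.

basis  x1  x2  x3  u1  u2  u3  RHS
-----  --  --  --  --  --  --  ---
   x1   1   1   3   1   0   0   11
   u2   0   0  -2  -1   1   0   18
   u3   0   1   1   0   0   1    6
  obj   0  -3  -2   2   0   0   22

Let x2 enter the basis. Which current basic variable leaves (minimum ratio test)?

Column x2 entries and ratios — x1: 11/1 = 11; u2: 0 ≤ 0, skip; u3: 6/1 = 6.
Smallest ratio is 6 in the row of u3, so u3 leaves.

u3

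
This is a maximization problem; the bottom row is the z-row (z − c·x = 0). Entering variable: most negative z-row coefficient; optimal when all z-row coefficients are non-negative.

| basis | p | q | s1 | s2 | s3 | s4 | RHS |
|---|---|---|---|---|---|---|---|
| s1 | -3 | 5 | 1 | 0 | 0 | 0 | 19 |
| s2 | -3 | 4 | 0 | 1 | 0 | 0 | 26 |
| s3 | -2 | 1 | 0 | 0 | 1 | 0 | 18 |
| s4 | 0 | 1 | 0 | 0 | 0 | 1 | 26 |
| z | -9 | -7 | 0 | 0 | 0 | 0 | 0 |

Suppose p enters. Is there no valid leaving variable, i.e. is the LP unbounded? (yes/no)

yes

Every constraint-row entry in column p is ≤ 0, so increasing p is unbounded.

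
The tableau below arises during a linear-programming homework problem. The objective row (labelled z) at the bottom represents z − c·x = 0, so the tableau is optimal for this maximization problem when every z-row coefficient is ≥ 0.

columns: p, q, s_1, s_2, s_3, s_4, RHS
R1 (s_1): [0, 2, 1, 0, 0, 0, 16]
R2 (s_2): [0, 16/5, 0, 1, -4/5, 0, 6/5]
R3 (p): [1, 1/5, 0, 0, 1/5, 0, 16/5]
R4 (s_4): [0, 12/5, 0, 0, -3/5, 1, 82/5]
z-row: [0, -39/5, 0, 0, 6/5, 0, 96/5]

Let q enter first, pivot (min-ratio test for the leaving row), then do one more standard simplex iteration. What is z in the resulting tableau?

Ratio test on column q — row 1: 16/2 = 8; row 2: (6/5)/(16/5) = 3/8; row 3: (16/5)/(1/5) = 16; row 4: (82/5)/(12/5) = 41/6. Minimum is 3/8 at row 2 (s_2 leaves); pivot element 16/5.
Pivot on row 2; the z-row RHS becomes 96/5 − (-39/5)·(3/8) = 177/8.
Next entering variable (most negative z-row entry -3/4): s_3.
Ratio test on column s_3 — row 1: (61/4)/(1/2) = 61/2; row 2: entry -1/4 ≤ 0; row 3: (25/8)/(1/4) = 25/2; row 4: entry 0 ≤ 0. Minimum is 25/2 at row 3 (p leaves); pivot element 1/4.
After the second pivot the z-row RHS is 177/8 − (-3/4)·(25/2) = 63/2.

63/2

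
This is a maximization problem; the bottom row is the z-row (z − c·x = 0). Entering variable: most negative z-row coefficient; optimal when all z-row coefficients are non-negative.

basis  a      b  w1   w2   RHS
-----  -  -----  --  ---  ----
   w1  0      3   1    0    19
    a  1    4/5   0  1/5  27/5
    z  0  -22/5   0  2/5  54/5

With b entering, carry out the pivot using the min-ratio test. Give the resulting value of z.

116/3

Ratio test on column b — row 1: 19/3 = 19/3; row 2: (27/5)/(4/5) = 27/4. Minimum is 19/3 at row 1 (w1 leaves); pivot element 3.
Pivot on row 1; the z-row RHS becomes 54/5 − (-22/5)·(19/3) = 116/3.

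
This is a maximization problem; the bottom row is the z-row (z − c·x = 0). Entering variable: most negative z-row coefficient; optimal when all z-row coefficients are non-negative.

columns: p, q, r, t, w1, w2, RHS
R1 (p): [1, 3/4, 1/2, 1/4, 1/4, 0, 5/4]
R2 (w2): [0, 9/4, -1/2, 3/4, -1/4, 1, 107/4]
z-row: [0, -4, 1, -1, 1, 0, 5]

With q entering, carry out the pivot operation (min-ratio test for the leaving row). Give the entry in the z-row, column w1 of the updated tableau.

7/3

Ratio test on column q — row 1: (5/4)/(3/4) = 5/3; row 2: (107/4)/(9/4) = 107/9. Minimum is 5/3 at row 1 (p leaves); pivot element 3/4.
Divide row 1 by 3/4; eliminate column q from the other rows.
z-row update in column w1: 1 − (-4)·(1/3) = 7/3.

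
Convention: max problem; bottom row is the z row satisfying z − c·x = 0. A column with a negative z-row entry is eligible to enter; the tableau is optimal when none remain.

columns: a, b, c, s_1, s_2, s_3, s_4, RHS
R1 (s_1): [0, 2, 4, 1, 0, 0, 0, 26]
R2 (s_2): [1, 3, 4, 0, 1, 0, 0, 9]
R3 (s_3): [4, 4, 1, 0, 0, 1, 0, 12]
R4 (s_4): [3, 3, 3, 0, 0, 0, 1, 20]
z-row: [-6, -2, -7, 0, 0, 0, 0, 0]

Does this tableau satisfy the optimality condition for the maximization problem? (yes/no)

The z-row has a negative entry -7 in column c, so it is not optimal.

no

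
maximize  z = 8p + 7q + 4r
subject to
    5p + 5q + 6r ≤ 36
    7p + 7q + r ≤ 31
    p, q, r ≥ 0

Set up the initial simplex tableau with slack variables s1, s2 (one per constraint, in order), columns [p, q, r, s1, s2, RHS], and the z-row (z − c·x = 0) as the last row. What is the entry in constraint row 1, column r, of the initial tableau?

6

Constraint 1 has coefficient 6 on r.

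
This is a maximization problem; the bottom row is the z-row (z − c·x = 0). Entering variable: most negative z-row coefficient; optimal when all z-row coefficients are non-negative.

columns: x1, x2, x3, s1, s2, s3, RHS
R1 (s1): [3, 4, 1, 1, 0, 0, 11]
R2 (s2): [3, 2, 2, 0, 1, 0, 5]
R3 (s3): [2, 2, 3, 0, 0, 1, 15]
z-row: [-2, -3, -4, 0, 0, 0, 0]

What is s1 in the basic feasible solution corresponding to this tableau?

s1 is basic (row 1); its value is the RHS of that row, 11.

11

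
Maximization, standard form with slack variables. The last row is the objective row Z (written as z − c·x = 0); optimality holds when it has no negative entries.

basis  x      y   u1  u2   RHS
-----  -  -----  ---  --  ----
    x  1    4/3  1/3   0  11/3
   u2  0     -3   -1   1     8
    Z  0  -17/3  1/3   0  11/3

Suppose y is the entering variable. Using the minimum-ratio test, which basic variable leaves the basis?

x

Column y entries and ratios — x: (11/3)/(4/3) = 11/4; u2: -3 ≤ 0, skip.
Smallest ratio is 11/4 in the row of x, so x leaves.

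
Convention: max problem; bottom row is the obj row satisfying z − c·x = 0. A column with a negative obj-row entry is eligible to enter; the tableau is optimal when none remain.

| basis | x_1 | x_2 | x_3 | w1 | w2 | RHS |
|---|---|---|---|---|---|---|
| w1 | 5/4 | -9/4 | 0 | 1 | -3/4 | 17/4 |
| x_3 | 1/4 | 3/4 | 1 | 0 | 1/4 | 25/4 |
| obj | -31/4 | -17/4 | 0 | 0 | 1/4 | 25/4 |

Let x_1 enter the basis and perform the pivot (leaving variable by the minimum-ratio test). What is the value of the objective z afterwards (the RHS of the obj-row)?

Ratio test on column x_1 — row 1: (17/4)/(5/4) = 17/5; row 2: (25/4)/(1/4) = 25. Minimum is 17/5 at row 1 (w1 leaves); pivot element 5/4.
Pivot on row 1; the obj-row RHS becomes 25/4 − (-31/4)·(17/5) = 163/5.

163/5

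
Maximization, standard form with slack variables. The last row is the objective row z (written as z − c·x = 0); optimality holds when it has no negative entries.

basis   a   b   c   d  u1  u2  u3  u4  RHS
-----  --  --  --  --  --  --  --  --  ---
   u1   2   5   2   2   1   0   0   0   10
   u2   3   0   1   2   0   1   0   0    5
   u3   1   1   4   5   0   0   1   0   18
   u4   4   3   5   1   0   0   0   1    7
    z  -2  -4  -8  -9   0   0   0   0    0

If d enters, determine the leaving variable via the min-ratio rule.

Column d entries and ratios — u1: 10/2 = 5; u2: 5/2 = 5/2; u3: 18/5 = 18/5; u4: 7/1 = 7.
Smallest ratio is 5/2 in the row of u2, so u2 leaves.

u2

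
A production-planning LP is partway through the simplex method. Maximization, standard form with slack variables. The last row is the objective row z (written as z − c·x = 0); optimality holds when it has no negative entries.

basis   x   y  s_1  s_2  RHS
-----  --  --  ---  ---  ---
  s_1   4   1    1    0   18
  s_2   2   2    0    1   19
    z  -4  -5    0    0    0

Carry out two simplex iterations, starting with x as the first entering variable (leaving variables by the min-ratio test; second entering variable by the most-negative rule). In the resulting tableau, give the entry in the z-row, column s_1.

Ratio test on column x — row 1: 18/4 = 9/2; row 2: 19/2 = 19/2. Minimum is 9/2 at row 1 (s_1 leaves); pivot element 4.
Divide row 1 by 4; eliminate column x from the other rows.
Second iteration: most negative z-row entry is -4 in column y, so y enters.
Ratio test on column y — row 1: (9/2)/(1/4) = 18; row 2: 10/(3/2) = 20/3. Minimum is 20/3 at row 2 (s_2 leaves); pivot element 3/2.
Divide row 2 by 3/2; eliminate column y from the other rows.
After both pivots, the entry at the z-row, column s_1 is -1/3.

-1/3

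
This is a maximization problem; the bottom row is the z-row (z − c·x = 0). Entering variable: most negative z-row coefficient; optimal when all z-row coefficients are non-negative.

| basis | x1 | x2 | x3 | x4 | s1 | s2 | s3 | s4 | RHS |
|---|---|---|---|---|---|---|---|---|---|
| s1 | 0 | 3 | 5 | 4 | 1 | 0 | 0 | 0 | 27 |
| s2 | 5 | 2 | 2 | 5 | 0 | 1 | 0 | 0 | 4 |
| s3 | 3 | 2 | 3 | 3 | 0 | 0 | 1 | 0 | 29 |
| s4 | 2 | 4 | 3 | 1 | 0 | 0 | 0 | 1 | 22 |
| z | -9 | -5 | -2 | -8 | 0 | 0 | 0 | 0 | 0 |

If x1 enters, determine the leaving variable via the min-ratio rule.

s2

Column x1 entries and ratios — s1: 0 ≤ 0, skip; s2: 4/5 = 4/5; s3: 29/3 = 29/3; s4: 22/2 = 11.
Smallest ratio is 4/5 in the row of s2, so s2 leaves.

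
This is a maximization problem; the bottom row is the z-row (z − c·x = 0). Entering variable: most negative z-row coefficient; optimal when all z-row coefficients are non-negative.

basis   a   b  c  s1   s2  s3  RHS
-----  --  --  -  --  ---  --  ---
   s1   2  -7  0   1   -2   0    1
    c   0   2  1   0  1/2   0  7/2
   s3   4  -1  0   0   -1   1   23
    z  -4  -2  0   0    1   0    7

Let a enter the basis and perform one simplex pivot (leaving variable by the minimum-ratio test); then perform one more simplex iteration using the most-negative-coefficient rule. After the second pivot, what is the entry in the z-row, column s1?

-6/13

Ratio test on column a — row 1: 1/2 = 1/2; row 2: entry 0 ≤ 0; row 3: 23/4 = 23/4. Minimum is 1/2 at row 1 (s1 leaves); pivot element 2.
Divide row 1 by 2; eliminate column a from the other rows.
Second iteration: most negative z-row entry is -16 in column b, so b enters.
Ratio test on column b — row 1: entry -7/2 ≤ 0; row 2: (7/2)/2 = 7/4; row 3: 21/13 = 21/13. Minimum is 21/13 at row 3 (s3 leaves); pivot element 13.
Divide row 3 by 13; eliminate column b from the other rows.
After both pivots, the entry at the z-row, column s1 is -6/13.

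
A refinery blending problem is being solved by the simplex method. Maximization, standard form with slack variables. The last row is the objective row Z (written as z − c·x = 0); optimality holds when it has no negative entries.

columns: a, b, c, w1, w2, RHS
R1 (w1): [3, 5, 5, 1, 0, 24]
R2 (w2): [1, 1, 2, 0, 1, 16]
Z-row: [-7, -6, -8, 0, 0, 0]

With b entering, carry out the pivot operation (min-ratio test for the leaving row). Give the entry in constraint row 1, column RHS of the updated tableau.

24/5

Ratio test on column b — row 1: 24/5 = 24/5; row 2: 16/1 = 16. Minimum is 24/5 at row 1 (w1 leaves); pivot element 5.
Divide row 1 by 5; eliminate column b from the other rows.
In the new row 1, the RHS entry is the old entry divided by the pivot: 24/5 = 24/5.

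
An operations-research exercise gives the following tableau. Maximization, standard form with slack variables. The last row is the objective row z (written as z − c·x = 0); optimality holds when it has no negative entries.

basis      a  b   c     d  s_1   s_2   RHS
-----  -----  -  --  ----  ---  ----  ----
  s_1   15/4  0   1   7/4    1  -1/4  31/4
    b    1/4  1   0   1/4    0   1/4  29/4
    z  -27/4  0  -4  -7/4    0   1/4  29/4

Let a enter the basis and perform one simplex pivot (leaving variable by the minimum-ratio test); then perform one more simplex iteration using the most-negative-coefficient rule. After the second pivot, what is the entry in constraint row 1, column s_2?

Ratio test on column a — row 1: (31/4)/(15/4) = 31/15; row 2: (29/4)/(1/4) = 29. Minimum is 31/15 at row 1 (s_1 leaves); pivot element 15/4.
Divide row 1 by 15/4; eliminate column a from the other rows.
Second iteration: most negative z-row entry is -11/5 in column c, so c enters.
Ratio test on column c — row 1: (31/15)/(4/15) = 31/4; row 2: entry -1/15 ≤ 0. Minimum is 31/4 at row 1 (a leaves); pivot element 4/15.
Divide row 1 by 4/15; eliminate column c from the other rows.
After both pivots, the entry at constraint row 1, column s_2 is -1/4.

-1/4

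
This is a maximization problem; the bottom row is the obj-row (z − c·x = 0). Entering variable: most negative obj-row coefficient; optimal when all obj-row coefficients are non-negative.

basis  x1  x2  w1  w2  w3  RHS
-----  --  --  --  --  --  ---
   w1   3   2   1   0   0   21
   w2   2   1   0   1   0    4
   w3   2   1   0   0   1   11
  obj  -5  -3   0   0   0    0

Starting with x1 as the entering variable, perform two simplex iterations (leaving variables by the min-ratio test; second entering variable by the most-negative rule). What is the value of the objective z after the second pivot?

12

Ratio test on column x1 — row 1: 21/3 = 7; row 2: 4/2 = 2; row 3: 11/2 = 11/2. Minimum is 2 at row 2 (w2 leaves); pivot element 2.
Pivot on row 2; the obj-row RHS becomes 0 − (-5)·2 = 10.
Next entering variable (most negative obj-row entry -1/2): x2.
Ratio test on column x2 — row 1: 15/(1/2) = 30; row 2: 2/(1/2) = 4; row 3: entry 0 ≤ 0. Minimum is 4 at row 2 (x1 leaves); pivot element 1/2.
After the second pivot the obj-row RHS is 10 − (-1/2)·4 = 12.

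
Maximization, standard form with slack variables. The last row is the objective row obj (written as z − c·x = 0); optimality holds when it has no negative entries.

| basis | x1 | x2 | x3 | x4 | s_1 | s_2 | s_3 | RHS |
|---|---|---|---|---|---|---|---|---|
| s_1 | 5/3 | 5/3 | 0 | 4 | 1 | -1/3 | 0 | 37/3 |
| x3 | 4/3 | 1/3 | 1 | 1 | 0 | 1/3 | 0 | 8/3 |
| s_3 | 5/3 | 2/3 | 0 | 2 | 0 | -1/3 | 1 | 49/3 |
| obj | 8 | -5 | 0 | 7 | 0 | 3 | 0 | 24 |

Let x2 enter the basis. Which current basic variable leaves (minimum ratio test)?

s_1

Column x2 entries and ratios — s_1: (37/3)/(5/3) = 37/5; x3: (8/3)/(1/3) = 8; s_3: (49/3)/(2/3) = 49/2.
Smallest ratio is 37/5 in the row of s_1, so s_1 leaves.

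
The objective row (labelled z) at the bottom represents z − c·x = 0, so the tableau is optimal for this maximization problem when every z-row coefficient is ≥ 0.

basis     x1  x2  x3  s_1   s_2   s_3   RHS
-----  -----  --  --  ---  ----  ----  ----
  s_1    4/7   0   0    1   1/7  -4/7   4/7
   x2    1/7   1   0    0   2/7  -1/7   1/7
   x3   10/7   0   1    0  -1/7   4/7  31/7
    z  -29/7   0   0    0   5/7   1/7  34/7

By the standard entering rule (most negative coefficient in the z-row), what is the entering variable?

x1

Negative z-row entries: x1: -29/7.
The most negative is -29/7 in column x1, so x1 enters.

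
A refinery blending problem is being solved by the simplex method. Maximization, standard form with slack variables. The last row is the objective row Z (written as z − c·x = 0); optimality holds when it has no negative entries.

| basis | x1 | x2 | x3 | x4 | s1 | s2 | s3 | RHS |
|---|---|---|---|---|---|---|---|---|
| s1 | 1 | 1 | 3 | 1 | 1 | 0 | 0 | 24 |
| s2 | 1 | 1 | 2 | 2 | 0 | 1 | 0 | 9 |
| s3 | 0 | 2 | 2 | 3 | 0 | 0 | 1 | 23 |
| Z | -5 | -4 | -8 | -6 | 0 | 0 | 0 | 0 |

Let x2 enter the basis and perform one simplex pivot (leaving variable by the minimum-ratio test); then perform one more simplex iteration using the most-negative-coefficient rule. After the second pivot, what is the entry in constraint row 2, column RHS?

Ratio test on column x2 — row 1: 24/1 = 24; row 2: 9/1 = 9; row 3: 23/2 = 23/2. Minimum is 9 at row 2 (s2 leaves); pivot element 1.
Divide row 2 by 1; eliminate column x2 from the other rows.
Second iteration: most negative Z-row entry is -1 in column x1, so x1 enters.
Ratio test on column x1 — row 1: entry 0 ≤ 0; row 2: 9/1 = 9; row 3: entry -2 ≤ 0. Minimum is 9 at row 2 (x2 leaves); pivot element 1.
Divide row 2 by 1; eliminate column x1 from the other rows.
After both pivots, the entry at constraint row 2, column RHS is 9.

9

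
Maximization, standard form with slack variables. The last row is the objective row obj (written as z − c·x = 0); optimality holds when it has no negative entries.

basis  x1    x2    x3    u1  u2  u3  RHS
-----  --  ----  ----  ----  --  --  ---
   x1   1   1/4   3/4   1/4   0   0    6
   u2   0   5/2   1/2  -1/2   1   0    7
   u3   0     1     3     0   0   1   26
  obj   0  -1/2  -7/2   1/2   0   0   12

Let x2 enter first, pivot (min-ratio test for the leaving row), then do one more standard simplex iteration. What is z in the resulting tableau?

274/7

Ratio test on column x2 — row 1: 6/(1/4) = 24; row 2: 7/(5/2) = 14/5; row 3: 26/1 = 26. Minimum is 14/5 at row 2 (u2 leaves); pivot element 5/2.
Pivot on row 2; the obj-row RHS becomes 12 − (-1/2)·(14/5) = 67/5.
Next entering variable (most negative obj-row entry -17/5): x3.
Ratio test on column x3 — row 1: (53/10)/(7/10) = 53/7; row 2: (14/5)/(1/5) = 14; row 3: (116/5)/(14/5) = 58/7. Minimum is 53/7 at row 1 (x1 leaves); pivot element 7/10.
After the second pivot the obj-row RHS is 67/5 − (-17/5)·(53/7) = 274/7.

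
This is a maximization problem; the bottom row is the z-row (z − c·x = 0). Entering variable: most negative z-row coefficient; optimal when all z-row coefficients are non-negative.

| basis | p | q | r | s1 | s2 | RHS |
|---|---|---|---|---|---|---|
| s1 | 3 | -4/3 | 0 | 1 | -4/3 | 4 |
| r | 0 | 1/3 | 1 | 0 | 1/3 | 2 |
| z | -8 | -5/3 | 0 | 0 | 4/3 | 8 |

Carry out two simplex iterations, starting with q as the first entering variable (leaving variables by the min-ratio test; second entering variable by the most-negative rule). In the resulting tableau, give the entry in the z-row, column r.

47/3

Ratio test on column q — row 1: entry -4/3 ≤ 0; row 2: 2/(1/3) = 6. Minimum is 6 at row 2 (r leaves); pivot element 1/3.
Divide row 2 by 1/3; eliminate column q from the other rows.
Second iteration: most negative z-row entry is -8 in column p, so p enters.
Ratio test on column p — row 1: 12/3 = 4; row 2: entry 0 ≤ 0. Minimum is 4 at row 1 (s1 leaves); pivot element 3.
Divide row 1 by 3; eliminate column p from the other rows.
After both pivots, the entry at the z-row, column r is 47/3.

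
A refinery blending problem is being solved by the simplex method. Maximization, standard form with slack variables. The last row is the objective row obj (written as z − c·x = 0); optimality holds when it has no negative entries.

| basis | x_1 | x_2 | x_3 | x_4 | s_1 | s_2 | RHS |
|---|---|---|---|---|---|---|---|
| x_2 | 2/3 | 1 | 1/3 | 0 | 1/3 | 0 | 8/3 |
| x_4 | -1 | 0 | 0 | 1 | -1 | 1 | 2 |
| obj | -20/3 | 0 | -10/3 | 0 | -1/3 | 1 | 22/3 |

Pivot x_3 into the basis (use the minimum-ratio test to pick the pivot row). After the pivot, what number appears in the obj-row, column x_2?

10

Ratio test on column x_3 — row 1: (8/3)/(1/3) = 8; row 2: entry 0 ≤ 0. Minimum is 8 at row 1 (x_2 leaves); pivot element 1/3.
Divide row 1 by 1/3; eliminate column x_3 from the other rows.
obj-row update in column x_2: 0 − (-10/3)·3 = 10.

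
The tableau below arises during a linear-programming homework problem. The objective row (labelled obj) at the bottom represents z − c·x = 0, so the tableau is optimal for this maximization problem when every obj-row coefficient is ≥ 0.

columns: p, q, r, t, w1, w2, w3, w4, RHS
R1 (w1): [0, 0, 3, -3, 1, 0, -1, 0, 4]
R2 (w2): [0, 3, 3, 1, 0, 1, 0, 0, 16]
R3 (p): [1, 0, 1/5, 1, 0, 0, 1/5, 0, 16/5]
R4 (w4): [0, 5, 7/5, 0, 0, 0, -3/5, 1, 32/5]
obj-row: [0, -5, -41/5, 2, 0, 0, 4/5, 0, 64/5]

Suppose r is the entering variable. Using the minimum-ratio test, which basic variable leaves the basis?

w1

Column r entries and ratios — w1: 4/3 = 4/3; w2: 16/3 = 16/3; p: (16/5)/(1/5) = 16; w4: (32/5)/(7/5) = 32/7.
Smallest ratio is 4/3 in the row of w1, so w1 leaves.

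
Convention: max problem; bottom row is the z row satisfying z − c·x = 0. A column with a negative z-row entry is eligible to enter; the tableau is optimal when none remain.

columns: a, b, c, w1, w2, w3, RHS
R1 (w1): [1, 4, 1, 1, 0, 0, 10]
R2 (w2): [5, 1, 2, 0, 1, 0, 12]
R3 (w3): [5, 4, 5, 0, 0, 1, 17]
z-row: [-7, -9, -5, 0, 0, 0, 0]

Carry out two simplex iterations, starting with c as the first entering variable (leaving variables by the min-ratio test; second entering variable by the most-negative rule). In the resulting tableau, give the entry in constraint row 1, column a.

Ratio test on column c — row 1: 10/1 = 10; row 2: 12/2 = 6; row 3: 17/5 = 17/5. Minimum is 17/5 at row 3 (w3 leaves); pivot element 5.
Divide row 3 by 5; eliminate column c from the other rows.
Second iteration: most negative z-row entry is -5 in column b, so b enters.
Ratio test on column b — row 1: (33/5)/(16/5) = 33/16; row 2: entry -3/5 ≤ 0; row 3: (17/5)/(4/5) = 17/4. Minimum is 33/16 at row 1 (w1 leaves); pivot element 16/5.
Divide row 1 by 16/5; eliminate column b from the other rows.
After both pivots, the entry at constraint row 1, column a is 0.

0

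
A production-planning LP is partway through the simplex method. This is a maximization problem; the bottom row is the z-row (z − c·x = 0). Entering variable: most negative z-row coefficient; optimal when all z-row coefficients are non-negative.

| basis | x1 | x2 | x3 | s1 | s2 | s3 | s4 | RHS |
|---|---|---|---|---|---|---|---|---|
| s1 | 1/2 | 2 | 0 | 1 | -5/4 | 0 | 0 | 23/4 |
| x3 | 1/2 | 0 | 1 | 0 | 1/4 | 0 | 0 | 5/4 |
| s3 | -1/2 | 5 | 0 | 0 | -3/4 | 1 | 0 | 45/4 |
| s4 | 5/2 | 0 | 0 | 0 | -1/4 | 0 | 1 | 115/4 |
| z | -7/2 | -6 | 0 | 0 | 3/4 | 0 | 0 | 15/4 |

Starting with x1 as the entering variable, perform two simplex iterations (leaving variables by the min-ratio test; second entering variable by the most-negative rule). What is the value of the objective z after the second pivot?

26

Ratio test on column x1 — row 1: (23/4)/(1/2) = 23/2; row 2: (5/4)/(1/2) = 5/2; row 3: entry -1/2 ≤ 0; row 4: (115/4)/(5/2) = 23/2. Minimum is 5/2 at row 2 (x3 leaves); pivot element 1/2.
Pivot on row 2; the z-row RHS becomes 15/4 − (-7/2)·(5/2) = 25/2.
Next entering variable (most negative z-row entry -6): x2.
Ratio test on column x2 — row 1: (9/2)/2 = 9/4; row 2: entry 0 ≤ 0; row 3: (25/2)/5 = 5/2; row 4: entry 0 ≤ 0. Minimum is 9/4 at row 1 (s1 leaves); pivot element 2.
After the second pivot the z-row RHS is 25/2 − (-6)·(9/4) = 26.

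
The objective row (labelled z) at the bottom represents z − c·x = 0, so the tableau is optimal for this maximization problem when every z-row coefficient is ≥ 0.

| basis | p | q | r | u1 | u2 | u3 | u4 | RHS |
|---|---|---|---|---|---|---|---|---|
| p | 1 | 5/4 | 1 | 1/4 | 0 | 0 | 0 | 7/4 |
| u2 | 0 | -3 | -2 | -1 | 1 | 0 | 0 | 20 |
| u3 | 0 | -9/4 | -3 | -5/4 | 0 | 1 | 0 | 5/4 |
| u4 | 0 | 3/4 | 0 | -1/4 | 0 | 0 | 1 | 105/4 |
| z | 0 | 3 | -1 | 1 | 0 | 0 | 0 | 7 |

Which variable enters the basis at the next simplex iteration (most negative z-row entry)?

r

Negative z-row entries: r: -1.
The most negative is -1 in column r, so r enters.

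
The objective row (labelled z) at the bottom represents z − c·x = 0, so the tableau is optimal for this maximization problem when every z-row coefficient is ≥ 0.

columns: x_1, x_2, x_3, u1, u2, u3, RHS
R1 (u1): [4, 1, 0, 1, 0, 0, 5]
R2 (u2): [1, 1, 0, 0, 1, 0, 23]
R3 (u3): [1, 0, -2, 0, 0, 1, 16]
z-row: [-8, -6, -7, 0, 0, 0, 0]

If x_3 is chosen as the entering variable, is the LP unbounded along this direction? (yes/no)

Every constraint-row entry in column x_3 is ≤ 0, so increasing x_3 is unbounded.

yes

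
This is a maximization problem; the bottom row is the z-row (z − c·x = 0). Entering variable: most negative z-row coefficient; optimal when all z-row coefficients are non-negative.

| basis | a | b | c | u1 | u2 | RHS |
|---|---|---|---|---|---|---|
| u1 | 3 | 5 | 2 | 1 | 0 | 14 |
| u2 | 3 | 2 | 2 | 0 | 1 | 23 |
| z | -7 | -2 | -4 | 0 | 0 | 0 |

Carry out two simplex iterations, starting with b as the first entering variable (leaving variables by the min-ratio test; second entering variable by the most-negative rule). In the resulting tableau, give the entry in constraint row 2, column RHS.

9

Ratio test on column b — row 1: 14/5 = 14/5; row 2: 23/2 = 23/2. Minimum is 14/5 at row 1 (u1 leaves); pivot element 5.
Divide row 1 by 5; eliminate column b from the other rows.
Second iteration: most negative z-row entry is -29/5 in column a, so a enters.
Ratio test on column a — row 1: (14/5)/(3/5) = 14/3; row 2: (87/5)/(9/5) = 29/3. Minimum is 14/3 at row 1 (b leaves); pivot element 3/5.
Divide row 1 by 3/5; eliminate column a from the other rows.
After both pivots, the entry at constraint row 2, column RHS is 9.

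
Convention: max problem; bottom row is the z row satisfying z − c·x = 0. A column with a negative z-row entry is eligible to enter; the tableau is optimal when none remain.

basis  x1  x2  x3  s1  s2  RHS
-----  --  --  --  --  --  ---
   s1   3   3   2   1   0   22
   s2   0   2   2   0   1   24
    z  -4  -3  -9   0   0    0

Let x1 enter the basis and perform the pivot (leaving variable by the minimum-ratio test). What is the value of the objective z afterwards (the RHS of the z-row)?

Ratio test on column x1 — row 1: 22/3 = 22/3; row 2: entry 0 ≤ 0. Minimum is 22/3 at row 1 (s1 leaves); pivot element 3.
Pivot on row 1; the z-row RHS becomes 0 − (-4)·(22/3) = 88/3.

88/3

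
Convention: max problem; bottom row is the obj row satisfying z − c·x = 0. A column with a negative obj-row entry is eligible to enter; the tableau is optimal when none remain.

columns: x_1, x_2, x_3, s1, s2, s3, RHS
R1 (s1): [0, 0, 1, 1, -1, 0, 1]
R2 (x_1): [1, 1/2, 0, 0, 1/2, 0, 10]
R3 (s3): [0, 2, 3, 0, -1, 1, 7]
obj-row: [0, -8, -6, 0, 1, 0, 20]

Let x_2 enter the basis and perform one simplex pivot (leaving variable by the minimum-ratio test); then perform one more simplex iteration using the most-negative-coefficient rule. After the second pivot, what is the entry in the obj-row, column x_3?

Ratio test on column x_2 — row 1: entry 0 ≤ 0; row 2: 10/(1/2) = 20; row 3: 7/2 = 7/2. Minimum is 7/2 at row 3 (s3 leaves); pivot element 2.
Divide row 3 by 2; eliminate column x_2 from the other rows.
Second iteration: most negative obj-row entry is -3 in column s2, so s2 enters.
Ratio test on column s2 — row 1: entry -1 ≤ 0; row 2: (33/4)/(3/4) = 11; row 3: entry -1/2 ≤ 0. Minimum is 11 at row 2 (x_1 leaves); pivot element 3/4.
Divide row 2 by 3/4; eliminate column s2 from the other rows.
After both pivots, the entry at the obj-row, column x_3 is 3.

3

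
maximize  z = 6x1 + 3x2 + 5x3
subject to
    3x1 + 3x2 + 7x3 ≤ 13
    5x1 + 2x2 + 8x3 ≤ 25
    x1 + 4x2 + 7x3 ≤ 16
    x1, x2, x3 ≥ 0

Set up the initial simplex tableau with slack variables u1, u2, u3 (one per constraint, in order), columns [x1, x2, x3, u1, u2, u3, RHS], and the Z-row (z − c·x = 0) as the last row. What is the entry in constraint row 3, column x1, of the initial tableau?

1

Constraint 3 has coefficient 1 on x1.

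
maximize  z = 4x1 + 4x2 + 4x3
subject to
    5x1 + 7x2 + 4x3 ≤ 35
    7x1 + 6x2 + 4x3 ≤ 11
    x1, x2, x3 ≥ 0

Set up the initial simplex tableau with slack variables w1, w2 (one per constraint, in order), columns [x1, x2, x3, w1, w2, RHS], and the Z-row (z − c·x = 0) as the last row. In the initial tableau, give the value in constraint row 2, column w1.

0

Slack w1 belongs to constraint 1; its column is the unit vector e_1, so the entry in row 2 is 0.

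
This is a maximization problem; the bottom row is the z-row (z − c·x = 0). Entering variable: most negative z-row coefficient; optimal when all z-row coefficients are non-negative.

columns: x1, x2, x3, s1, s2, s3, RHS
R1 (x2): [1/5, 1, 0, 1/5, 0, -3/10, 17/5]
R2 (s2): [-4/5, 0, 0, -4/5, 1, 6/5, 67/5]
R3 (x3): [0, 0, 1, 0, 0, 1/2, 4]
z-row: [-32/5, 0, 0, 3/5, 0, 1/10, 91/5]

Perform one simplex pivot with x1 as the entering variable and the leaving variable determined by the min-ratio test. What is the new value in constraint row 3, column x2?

0

Ratio test on column x1 — row 1: (17/5)/(1/5) = 17; row 2: entry -4/5 ≤ 0; row 3: entry 0 ≤ 0. Minimum is 17 at row 1 (x2 leaves); pivot element 1/5.
Divide row 1 by 1/5; eliminate column x1 from the other rows.
Row 3 update in column x2: 0 − 0·5 = 0.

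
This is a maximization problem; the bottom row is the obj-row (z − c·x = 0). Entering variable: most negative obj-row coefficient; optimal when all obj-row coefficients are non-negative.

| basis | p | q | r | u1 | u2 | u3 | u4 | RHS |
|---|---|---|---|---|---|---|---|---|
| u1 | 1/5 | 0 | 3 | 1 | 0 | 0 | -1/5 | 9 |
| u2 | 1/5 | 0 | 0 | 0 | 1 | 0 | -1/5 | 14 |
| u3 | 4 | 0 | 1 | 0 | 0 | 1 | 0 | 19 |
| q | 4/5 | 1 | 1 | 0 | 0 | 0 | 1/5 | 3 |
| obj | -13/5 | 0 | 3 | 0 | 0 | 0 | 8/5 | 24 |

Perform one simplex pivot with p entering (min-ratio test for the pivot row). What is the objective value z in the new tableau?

135/4

Ratio test on column p — row 1: 9/(1/5) = 45; row 2: 14/(1/5) = 70; row 3: 19/4 = 19/4; row 4: 3/(4/5) = 15/4. Minimum is 15/4 at row 4 (q leaves); pivot element 4/5.
Pivot on row 4; the obj-row RHS becomes 24 − (-13/5)·(15/4) = 135/4.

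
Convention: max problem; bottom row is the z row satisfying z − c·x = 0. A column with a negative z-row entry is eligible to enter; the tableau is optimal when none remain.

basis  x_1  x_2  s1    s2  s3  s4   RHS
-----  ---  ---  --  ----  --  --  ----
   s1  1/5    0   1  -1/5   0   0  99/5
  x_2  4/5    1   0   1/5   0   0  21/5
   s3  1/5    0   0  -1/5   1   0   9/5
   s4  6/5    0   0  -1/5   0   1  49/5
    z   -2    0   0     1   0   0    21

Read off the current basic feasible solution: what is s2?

0

s2 is not in the basis, so in the current basic feasible solution s2 = 0.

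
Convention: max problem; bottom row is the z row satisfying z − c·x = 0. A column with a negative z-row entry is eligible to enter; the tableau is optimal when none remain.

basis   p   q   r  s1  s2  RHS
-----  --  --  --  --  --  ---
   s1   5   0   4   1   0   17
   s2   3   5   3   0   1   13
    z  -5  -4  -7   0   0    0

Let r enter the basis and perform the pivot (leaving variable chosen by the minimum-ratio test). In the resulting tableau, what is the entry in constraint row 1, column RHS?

Ratio test on column r — row 1: 17/4 = 17/4; row 2: 13/3 = 13/3. Minimum is 17/4 at row 1 (s1 leaves); pivot element 4.
Divide row 1 by 4; eliminate column r from the other rows.
In the new row 1, the RHS entry is the old entry divided by the pivot: 17/4 = 17/4.

17/4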